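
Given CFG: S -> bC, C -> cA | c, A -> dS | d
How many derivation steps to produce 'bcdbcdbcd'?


Grammar: S -> bC, C -> cA | c, A -> dS | d
Deriving 'bcdbcdbcd':
Step 1: S -> bC => bC
Step 2: C -> cA => bcA
Step 3: A -> dS => bcdS
Step 4: S -> bC => bcdbC
Step 5: C -> cA => bcdbcA
Step 6: A -> dS => bcdbcdS
Step 7: S -> bC => bcdbcdbC
Step 8: C -> cA => bcdbcdbcA
Step 9: A -> d => bcdbcdbcd
Total derivation steps: 9

9


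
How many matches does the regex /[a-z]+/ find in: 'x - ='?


Pattern: /[a-z]+/ (identifiers)
Input: 'x - ='
Scanning for matches:
  Match 1: 'x'
Total matches: 1

1


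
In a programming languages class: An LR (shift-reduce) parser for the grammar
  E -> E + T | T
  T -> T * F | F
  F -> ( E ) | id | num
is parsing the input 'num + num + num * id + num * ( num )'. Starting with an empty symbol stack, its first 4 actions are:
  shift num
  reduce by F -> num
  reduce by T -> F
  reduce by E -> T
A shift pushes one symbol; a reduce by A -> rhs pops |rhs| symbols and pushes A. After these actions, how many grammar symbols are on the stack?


Tracking the symbol stack through each action:
  Action 1: shift 'num' : push -> stack = [num] (size 1)
  Action 2: reduce by F -> num : pop 1, push F -> stack = [F] (size 1)
  Action 3: reduce by T -> F : pop 1, push T -> stack = [T] (size 1)
  Action 4: reduce by E -> T : pop 1, push E -> stack = [E] (size 1)
Final stack size: 1

1


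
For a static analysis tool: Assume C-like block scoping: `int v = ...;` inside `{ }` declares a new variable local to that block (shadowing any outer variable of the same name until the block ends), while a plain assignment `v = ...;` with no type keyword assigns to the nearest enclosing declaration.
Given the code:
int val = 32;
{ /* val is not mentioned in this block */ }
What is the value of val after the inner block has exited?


Analyzing scoping rules:
Outer scope: declares val = 32
Inner block: val is neither redeclared nor assigned -> unchanged
After the block -> 32
Result: 32

32


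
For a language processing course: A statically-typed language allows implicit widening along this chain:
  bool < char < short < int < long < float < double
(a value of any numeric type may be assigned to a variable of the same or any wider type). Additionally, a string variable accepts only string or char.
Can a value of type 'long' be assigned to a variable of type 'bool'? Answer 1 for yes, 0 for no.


Target variable type: bool
Source value type: long
Numeric ranks: long=4, bool=0
Widening allowed iff rank(source) <= rank(target): 4 <= 0? No
Result: 0

0


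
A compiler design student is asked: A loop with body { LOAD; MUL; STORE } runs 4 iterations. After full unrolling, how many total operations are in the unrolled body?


Loop body operations: LOAD, MUL, STORE (3 ops per iteration)
Unrolling 4 iterations:
  Iteration 1: LOAD, MUL, STORE (3 ops)
  Iteration 2: LOAD, MUL, STORE (3 ops)
  Iteration 3: LOAD, MUL, STORE (3 ops)
  Iteration 4: LOAD, MUL, STORE (3 ops)
Total: 4 iterations * 3 ops/iter = 12 operations

12


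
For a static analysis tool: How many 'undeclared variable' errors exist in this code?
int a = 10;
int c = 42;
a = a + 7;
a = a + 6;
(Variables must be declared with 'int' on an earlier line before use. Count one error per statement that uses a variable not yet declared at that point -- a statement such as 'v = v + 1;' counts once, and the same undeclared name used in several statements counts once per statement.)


Scanning code line by line:
  Line 1: declare 'a' -> declared = ['a']
  Line 2: declare 'c' -> declared = ['a', 'c']
  Line 3: use 'a' -> OK (declared)
  Line 4: use 'a' -> OK (declared)
Total undeclared variable errors: 0

0


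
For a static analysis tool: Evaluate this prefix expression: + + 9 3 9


Parsing prefix expression: + + 9 3 9
Step 1: Innermost operation '+ 9 3'
  9 + 3 = 12
Step 2: Outer operation '+ [12] 9'
  12 + 9 = 21

21


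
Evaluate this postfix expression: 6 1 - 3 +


Processing tokens left to right:
Push 6, Push 1
Pop 6 and 1, compute 6 - 1 = 5, push 5
Push 3
Pop 5 and 3, compute 5 + 3 = 8, push 8
Stack result: 8

8


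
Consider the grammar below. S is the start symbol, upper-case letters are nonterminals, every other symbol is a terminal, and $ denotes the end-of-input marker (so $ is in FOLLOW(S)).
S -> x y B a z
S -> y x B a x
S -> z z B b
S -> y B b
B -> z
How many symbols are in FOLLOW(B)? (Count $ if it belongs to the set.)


S is the start symbol and does not occur in any rule body, so FOLLOW(S) = {$}.
Examining every occurrence of B in a rule body:
  S -> x y B a z : B is followed by terminal 'a' -> add 'a'
  S -> y x B a x : B is followed by terminal 'a' -> add 'a' (already in the set)
  S -> z z B b : B is followed by terminal 'b' -> add 'b'
  S -> y B b : B is followed by terminal 'b' -> add 'b' (already in the set)
  B -> z : B does not occur in the body -> contributes nothing
FOLLOW(B) = {a, b}
Count: 2

2


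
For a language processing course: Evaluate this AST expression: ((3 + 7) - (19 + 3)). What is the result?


Expression: ((3 + 7) - (19 + 3))
Evaluating step by step:
  3 + 7 = 10
  19 + 3 = 22
  10 - 22 = -12
Result: -12

-12


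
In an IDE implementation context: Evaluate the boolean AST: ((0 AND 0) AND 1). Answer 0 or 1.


Step 1: Evaluate inner node
  0 AND 0 = 0
Step 2: Evaluate root node
  0 AND 1 = 0

0


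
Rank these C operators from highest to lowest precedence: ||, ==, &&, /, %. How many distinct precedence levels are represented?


Looking up precedence for each operator:
  || -> precedence 1
  == -> precedence 3
  && -> precedence 2
  / -> precedence 6
  % -> precedence 6
Sorted highest to lowest: /, %, ==, &&, ||
Distinct precedence values: [6, 3, 2, 1]
Number of distinct levels: 4

4


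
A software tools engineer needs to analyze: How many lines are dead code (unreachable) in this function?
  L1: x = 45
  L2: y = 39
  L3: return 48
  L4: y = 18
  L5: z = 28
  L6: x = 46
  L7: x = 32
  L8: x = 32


Analyzing control flow:
  L1: reachable (before return)
  L2: reachable (before return)
  L3: reachable (return statement)
  L4: DEAD (after return at L3)
  L5: DEAD (after return at L3)
  L6: DEAD (after return at L3)
  L7: DEAD (after return at L3)
  L8: DEAD (after return at L3)
Return at L3, total lines = 8
Dead lines: L4 through L8
Count: 5

5


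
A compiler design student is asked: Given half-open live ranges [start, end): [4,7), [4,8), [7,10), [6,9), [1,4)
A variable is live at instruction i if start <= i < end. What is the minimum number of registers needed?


Live ranges:
  Var0: [4, 7)
  Var1: [4, 8)
  Var2: [7, 10)
  Var3: [6, 9)
  Var4: [1, 4)
Sweep-line events (position, delta, active):
  pos=1 start -> active=1
  pos=4 end -> active=0
  pos=4 start -> active=1
  pos=4 start -> active=2
  pos=6 start -> active=3
  pos=7 end -> active=2
  pos=7 start -> active=3
  pos=8 end -> active=2
  pos=9 end -> active=1
  pos=10 end -> active=0
Maximum simultaneous active: 3
Minimum registers needed: 3

3


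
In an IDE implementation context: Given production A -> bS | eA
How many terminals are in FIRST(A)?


Production: A -> bS | eA
Examining each alternative for leading terminals:
  A -> bS : first terminal = 'b'
  A -> eA : first terminal = 'e'
FIRST(A) = {b, e}
Count: 2

2


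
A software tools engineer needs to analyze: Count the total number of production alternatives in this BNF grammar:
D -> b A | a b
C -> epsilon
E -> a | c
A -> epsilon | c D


Counting alternatives per rule:
  D: 2 alternative(s)
  C: 1 alternative(s)
  E: 2 alternative(s)
  A: 2 alternative(s)
Sum: 2 + 1 + 2 + 2 = 7

7


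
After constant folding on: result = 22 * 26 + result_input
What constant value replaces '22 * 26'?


Identifying constant sub-expression:
  Original: result = 22 * 26 + result_input
  22 and 26 are both compile-time constants
  Evaluating: 22 * 26 = 572
  After folding: result = 572 + result_input

572


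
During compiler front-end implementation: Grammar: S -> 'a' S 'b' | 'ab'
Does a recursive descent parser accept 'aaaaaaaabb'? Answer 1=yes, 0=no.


Grammar accepts strings of the form a^n b^n (n >= 1)
Word: 'aaaaaaaabb'
Counting: 8 a's and 2 b's
Check: 8 == 2? No
Mismatch: a-count != b-count
Rejected

0


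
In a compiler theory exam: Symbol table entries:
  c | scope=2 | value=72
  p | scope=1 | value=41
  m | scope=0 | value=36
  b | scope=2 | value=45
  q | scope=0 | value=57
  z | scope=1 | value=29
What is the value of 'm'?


Searching symbol table for 'm':
  c | scope=2 | value=72
  p | scope=1 | value=41
  m | scope=0 | value=36 <- MATCH
  b | scope=2 | value=45
  q | scope=0 | value=57
  z | scope=1 | value=29
Found 'm' at scope 0 with value 36

36


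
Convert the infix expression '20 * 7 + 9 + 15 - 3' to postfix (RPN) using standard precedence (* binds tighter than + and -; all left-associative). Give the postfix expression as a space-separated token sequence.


Applying the shunting-yard algorithm:
  Operand 20 -> output
  Push '*' onto operator stack -> op-stack: [*]
  Operand 7 -> output
  See '+' (prec 1); top '*' (prec 2) >= it -> pop '*' to output
  Push '+' onto operator stack -> op-stack: [+]
  Operand 9 -> output
  See '+' (prec 1); top '+' (prec 1) >= it -> pop '+' to output
  Push '+' onto operator stack -> op-stack: [+]
  Operand 15 -> output
  See '-' (prec 1); top '+' (prec 1) >= it -> pop '+' to output
  Push '-' onto operator stack -> op-stack: [-]
  Operand 3 -> output
  End of input: pop '-' to output
Postfix result: 20 7 * 9 + 15 + 3 -

20 7 * 9 + 15 + 3 -


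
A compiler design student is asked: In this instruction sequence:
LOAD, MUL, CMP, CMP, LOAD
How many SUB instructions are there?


Scanning instruction sequence for SUB:
  Position 1: LOAD
  Position 2: MUL
  Position 3: CMP
  Position 4: CMP
  Position 5: LOAD
Matches at positions: []
Total SUB count: 0

0


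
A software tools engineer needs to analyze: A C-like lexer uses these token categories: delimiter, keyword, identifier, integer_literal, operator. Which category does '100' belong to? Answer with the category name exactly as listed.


Token: '100'
Checking categories:
  identifier: no
  integer_literal: YES
  operator: no
  keyword: no
  delimiter: no
Category: integer_literal

integer_literal


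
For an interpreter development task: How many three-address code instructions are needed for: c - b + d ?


Expression: c - b + d
Generating three-address code (respecting * over +/- precedence):
  Instruction 1: t1 = c - b
  Instruction 2: t2 = t1 + d
Total instructions: 2

2


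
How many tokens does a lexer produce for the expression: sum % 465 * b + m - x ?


Scanning 'sum % 465 * b + m - x'
Token 1: 'sum' -> identifier
Token 2: '%' -> operator
Token 3: '465' -> integer_literal
Token 4: '*' -> operator
Token 5: 'b' -> identifier
Token 6: '+' -> operator
Token 7: 'm' -> identifier
Token 8: '-' -> operator
Token 9: 'x' -> identifier
Total tokens: 9

9


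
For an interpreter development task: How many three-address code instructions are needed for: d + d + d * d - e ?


Expression: d + d + d * d - e
Generating three-address code (respecting * over +/- precedence):
  Instruction 1: t1 = d * d
  Instruction 2: t2 = d + d
  Instruction 3: t3 = t2 + t1
  Instruction 4: t4 = t3 - e
Total instructions: 4

4


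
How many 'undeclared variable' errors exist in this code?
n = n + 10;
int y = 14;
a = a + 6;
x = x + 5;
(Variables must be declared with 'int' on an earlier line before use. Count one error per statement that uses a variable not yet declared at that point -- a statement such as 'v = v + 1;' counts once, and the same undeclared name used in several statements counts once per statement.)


Scanning code line by line:
  Line 1: use 'n' -> ERROR (undeclared)
  Line 2: declare 'y' -> declared = ['y']
  Line 3: use 'a' -> ERROR (undeclared)
  Line 4: use 'x' -> ERROR (undeclared)
Total undeclared variable errors: 3

3


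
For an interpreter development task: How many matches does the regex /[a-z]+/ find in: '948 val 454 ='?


Pattern: /[a-z]+/ (identifiers)
Input: '948 val 454 ='
Scanning for matches:
  Match 1: 'val'
Total matches: 1

1


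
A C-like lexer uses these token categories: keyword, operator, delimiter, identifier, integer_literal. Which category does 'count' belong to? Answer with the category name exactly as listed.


Token: 'count'
Checking categories:
  identifier: YES
  integer_literal: no
  operator: no
  keyword: no
  delimiter: no
Category: identifier

identifier


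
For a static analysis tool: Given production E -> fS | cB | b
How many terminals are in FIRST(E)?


Production: E -> fS | cB | b
Examining each alternative for leading terminals:
  E -> fS : first terminal = 'f'
  E -> cB : first terminal = 'c'
  E -> b : first terminal = 'b'
FIRST(E) = {b, c, f}
Count: 3

3


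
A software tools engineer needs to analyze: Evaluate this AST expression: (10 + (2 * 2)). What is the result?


Expression: (10 + (2 * 2))
Evaluating step by step:
  2 * 2 = 4
  10 + 4 = 14
Result: 14

14


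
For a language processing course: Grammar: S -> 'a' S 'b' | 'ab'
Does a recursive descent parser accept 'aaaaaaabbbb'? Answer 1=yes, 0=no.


Grammar accepts strings of the form a^n b^n (n >= 1)
Word: 'aaaaaaabbbb'
Counting: 7 a's and 4 b's
Check: 7 == 4? No
Mismatch: a-count != b-count
Rejected

0


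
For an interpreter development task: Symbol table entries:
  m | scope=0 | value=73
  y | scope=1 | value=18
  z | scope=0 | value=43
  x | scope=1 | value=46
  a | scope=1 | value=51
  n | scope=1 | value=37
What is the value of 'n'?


Searching symbol table for 'n':
  m | scope=0 | value=73
  y | scope=1 | value=18
  z | scope=0 | value=43
  x | scope=1 | value=46
  a | scope=1 | value=51
  n | scope=1 | value=37 <- MATCH
Found 'n' at scope 1 with value 37

37


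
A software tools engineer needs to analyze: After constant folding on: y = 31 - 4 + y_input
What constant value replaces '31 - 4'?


Identifying constant sub-expression:
  Original: y = 31 - 4 + y_input
  31 and 4 are both compile-time constants
  Evaluating: 31 - 4 = 27
  After folding: y = 27 + y_input

27


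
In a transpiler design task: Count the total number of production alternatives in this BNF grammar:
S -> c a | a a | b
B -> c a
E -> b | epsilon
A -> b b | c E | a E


Counting alternatives per rule:
  S: 3 alternative(s)
  B: 1 alternative(s)
  E: 2 alternative(s)
  A: 3 alternative(s)
Sum: 3 + 1 + 2 + 3 = 9

9


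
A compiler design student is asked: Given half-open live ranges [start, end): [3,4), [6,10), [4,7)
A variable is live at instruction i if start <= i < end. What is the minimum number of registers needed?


Live ranges:
  Var0: [3, 4)
  Var1: [6, 10)
  Var2: [4, 7)
Sweep-line events (position, delta, active):
  pos=3 start -> active=1
  pos=4 end -> active=0
  pos=4 start -> active=1
  pos=6 start -> active=2
  pos=7 end -> active=1
  pos=10 end -> active=0
Maximum simultaneous active: 2
Minimum registers needed: 2

2


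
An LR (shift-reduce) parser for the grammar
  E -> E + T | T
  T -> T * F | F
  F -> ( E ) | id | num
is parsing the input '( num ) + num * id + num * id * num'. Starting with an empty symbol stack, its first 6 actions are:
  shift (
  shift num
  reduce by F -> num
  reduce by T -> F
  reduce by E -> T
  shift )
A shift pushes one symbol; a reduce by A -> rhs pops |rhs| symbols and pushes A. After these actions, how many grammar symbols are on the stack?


Tracking the symbol stack through each action:
  Action 1: shift '(' : push -> stack = [(] (size 1)
  Action 2: shift 'num' : push -> stack = [(, num] (size 2)
  Action 3: reduce by F -> num : pop 1, push F -> stack = [(, F] (size 2)
  Action 4: reduce by T -> F : pop 1, push T -> stack = [(, T] (size 2)
  Action 5: reduce by E -> T : pop 1, push E -> stack = [(, E] (size 2)
  Action 6: shift ')' : push -> stack = [(, E, )] (size 3)
Final stack size: 3

3


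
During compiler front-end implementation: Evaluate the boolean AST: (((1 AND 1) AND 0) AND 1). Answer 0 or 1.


Step 1: Evaluate inner node
  1 AND 1 = 1
Step 2: Evaluate next node
  1 AND 0 = 0
Step 3: Evaluate root node
  0 AND 1 = 0

0


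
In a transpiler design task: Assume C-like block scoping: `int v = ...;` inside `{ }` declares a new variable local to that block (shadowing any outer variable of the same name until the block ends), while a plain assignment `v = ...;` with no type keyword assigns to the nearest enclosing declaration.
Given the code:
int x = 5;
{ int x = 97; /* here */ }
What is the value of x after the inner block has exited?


Analyzing scoping rules:
Outer scope: declares x = 5
Inner block: 'int x = 97;' declares a NEW x that shadows the outer one
When the block exits the inner x goes out of scope; the outer x was never modified -> 5
Result: 5

5


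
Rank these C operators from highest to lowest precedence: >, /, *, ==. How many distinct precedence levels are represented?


Looking up precedence for each operator:
  > -> precedence 4
  / -> precedence 6
  * -> precedence 6
  == -> precedence 3
Sorted highest to lowest: /, *, >, ==
Distinct precedence values: [6, 4, 3]
Number of distinct levels: 3

3


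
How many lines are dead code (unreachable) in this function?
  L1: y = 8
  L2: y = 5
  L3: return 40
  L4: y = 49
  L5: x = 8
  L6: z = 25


Analyzing control flow:
  L1: reachable (before return)
  L2: reachable (before return)
  L3: reachable (return statement)
  L4: DEAD (after return at L3)
  L5: DEAD (after return at L3)
  L6: DEAD (after return at L3)
Return at L3, total lines = 6
Dead lines: L4 through L6
Count: 3

3


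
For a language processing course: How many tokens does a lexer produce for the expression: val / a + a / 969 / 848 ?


Scanning 'val / a + a / 969 / 848'
Token 1: 'val' -> identifier
Token 2: '/' -> operator
Token 3: 'a' -> identifier
Token 4: '+' -> operator
Token 5: 'a' -> identifier
Token 6: '/' -> operator
Token 7: '969' -> integer_literal
Token 8: '/' -> operator
Token 9: '848' -> integer_literal
Total tokens: 9

9


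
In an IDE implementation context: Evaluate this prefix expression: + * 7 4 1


Parsing prefix expression: + * 7 4 1
Step 1: Innermost operation '* 7 4'
  7 * 4 = 28
Step 2: Outer operation '+ [28] 1'
  28 + 1 = 29

29


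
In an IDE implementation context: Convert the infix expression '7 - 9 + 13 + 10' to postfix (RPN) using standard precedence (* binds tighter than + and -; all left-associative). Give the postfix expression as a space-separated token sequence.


Applying the shunting-yard algorithm:
  Operand 7 -> output
  Push '-' onto operator stack -> op-stack: [-]
  Operand 9 -> output
  See '+' (prec 1); top '-' (prec 1) >= it -> pop '-' to output
  Push '+' onto operator stack -> op-stack: [+]
  Operand 13 -> output
  See '+' (prec 1); top '+' (prec 1) >= it -> pop '+' to output
  Push '+' onto operator stack -> op-stack: [+]
  Operand 10 -> output
  End of input: pop '+' to output
Postfix result: 7 9 - 13 + 10 +

7 9 - 13 + 10 +


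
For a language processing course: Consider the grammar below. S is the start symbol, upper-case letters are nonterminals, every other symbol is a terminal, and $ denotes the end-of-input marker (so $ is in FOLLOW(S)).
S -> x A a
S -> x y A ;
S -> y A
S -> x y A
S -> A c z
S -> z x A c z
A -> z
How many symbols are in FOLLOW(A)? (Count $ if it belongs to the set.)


S is the start symbol and does not occur in any rule body, so FOLLOW(S) = {$}.
Examining every occurrence of A in a rule body:
  S -> x A a : A is followed by terminal 'a' -> add 'a'
  S -> x y A ; : A is followed by terminal ';' -> add ';'
  S -> y A : A is at the right end -> add FOLLOW(S) = {$}
  S -> x y A : A is at the right end -> add FOLLOW(S) = {$} (already in the set)
  S -> A c z : A is followed by terminal 'c' -> add 'c'
  S -> z x A c z : A is followed by terminal 'c' -> add 'c' (already in the set)
  A -> z : A does not occur in the body -> contributes nothing
FOLLOW(A) = {;, a, c, $}
Count: 4

4


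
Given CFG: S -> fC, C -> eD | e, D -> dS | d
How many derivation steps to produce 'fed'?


Grammar: S -> fC, C -> eD | e, D -> dS | d
Deriving 'fed':
Step 1: S -> fC => fC
Step 2: C -> eD => feD
Step 3: D -> d => fed
Total derivation steps: 3

3


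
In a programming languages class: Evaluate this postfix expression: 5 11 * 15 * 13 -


Processing tokens left to right:
Push 5, Push 11
Pop 5 and 11, compute 5 * 11 = 55, push 55
Push 15
Pop 55 and 15, compute 55 * 15 = 825, push 825
Push 13
Pop 825 and 13, compute 825 - 13 = 812, push 812
Stack result: 812

812


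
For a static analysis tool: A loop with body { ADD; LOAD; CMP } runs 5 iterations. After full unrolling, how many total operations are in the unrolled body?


Loop body operations: ADD, LOAD, CMP (3 ops per iteration)
Unrolling 5 iterations:
  Iteration 1: ADD, LOAD, CMP (3 ops)
  Iteration 2: ADD, LOAD, CMP (3 ops)
  Iteration 3: ADD, LOAD, CMP (3 ops)
  Iteration 4: ADD, LOAD, CMP (3 ops)
  Iteration 5: ADD, LOAD, CMP (3 ops)
Total: 5 iterations * 3 ops/iter = 15 operations

15


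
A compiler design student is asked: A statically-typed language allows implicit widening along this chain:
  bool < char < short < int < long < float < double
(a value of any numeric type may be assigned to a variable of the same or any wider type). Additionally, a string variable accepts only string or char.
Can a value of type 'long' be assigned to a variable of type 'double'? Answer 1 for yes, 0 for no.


Target variable type: double
Source value type: long
Numeric ranks: long=4, double=6
Widening allowed iff rank(source) <= rank(target): 4 <= 6? Yes
Result: 1

1


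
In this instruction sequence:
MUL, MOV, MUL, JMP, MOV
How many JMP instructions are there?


Scanning instruction sequence for JMP:
  Position 1: MUL
  Position 2: MOV
  Position 3: MUL
  Position 4: JMP <- MATCH
  Position 5: MOV
Matches at positions: [4]
Total JMP count: 1

1


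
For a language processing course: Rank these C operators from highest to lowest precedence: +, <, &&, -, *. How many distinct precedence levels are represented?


Looking up precedence for each operator:
  + -> precedence 5
  < -> precedence 4
  && -> precedence 2
  - -> precedence 5
  * -> precedence 6
Sorted highest to lowest: *, +, -, <, &&
Distinct precedence values: [6, 5, 4, 2]
Number of distinct levels: 4

4


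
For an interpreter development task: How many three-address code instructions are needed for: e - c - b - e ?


Expression: e - c - b - e
Generating three-address code (respecting * over +/- precedence):
  Instruction 1: t1 = e - c
  Instruction 2: t2 = t1 - b
  Instruction 3: t3 = t2 - e
Total instructions: 3

3


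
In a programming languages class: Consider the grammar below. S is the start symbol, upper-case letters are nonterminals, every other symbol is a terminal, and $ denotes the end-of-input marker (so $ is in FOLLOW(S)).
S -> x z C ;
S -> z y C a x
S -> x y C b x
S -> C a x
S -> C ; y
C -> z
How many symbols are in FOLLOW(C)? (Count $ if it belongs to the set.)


S is the start symbol and does not occur in any rule body, so FOLLOW(S) = {$}.
Examining every occurrence of C in a rule body:
  S -> x z C ; : C is followed by terminal ';' -> add ';'
  S -> z y C a x : C is followed by terminal 'a' -> add 'a'
  S -> x y C b x : C is followed by terminal 'b' -> add 'b'
  S -> C a x : C is followed by terminal 'a' -> add 'a' (already in the set)
  S -> C ; y : C is followed by terminal ';' -> add ';' (already in the set)
  C -> z : C does not occur in the body -> contributes nothing
FOLLOW(C) = {;, a, b}
Count: 3

3


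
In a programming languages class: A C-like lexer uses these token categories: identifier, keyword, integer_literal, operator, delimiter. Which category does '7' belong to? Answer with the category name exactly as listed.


Token: '7'
Checking categories:
  identifier: no
  integer_literal: YES
  operator: no
  keyword: no
  delimiter: no
Category: integer_literal

integer_literal


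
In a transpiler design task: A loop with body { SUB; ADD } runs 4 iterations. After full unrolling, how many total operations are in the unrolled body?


Loop body operations: SUB, ADD (2 ops per iteration)
Unrolling 4 iterations:
  Iteration 1: SUB, ADD (2 ops)
  Iteration 2: SUB, ADD (2 ops)
  Iteration 3: SUB, ADD (2 ops)
  Iteration 4: SUB, ADD (2 ops)
Total: 4 iterations * 2 ops/iter = 8 operations

8


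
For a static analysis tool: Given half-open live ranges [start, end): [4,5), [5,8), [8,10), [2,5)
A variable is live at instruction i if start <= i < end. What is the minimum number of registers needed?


Live ranges:
  Var0: [4, 5)
  Var1: [5, 8)
  Var2: [8, 10)
  Var3: [2, 5)
Sweep-line events (position, delta, active):
  pos=2 start -> active=1
  pos=4 start -> active=2
  pos=5 end -> active=1
  pos=5 end -> active=0
  pos=5 start -> active=1
  pos=8 end -> active=0
  pos=8 start -> active=1
  pos=10 end -> active=0
Maximum simultaneous active: 2
Minimum registers needed: 2

2


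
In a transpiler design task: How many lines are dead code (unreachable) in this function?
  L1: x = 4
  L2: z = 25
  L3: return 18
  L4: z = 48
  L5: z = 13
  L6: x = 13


Analyzing control flow:
  L1: reachable (before return)
  L2: reachable (before return)
  L3: reachable (return statement)
  L4: DEAD (after return at L3)
  L5: DEAD (after return at L3)
  L6: DEAD (after return at L3)
Return at L3, total lines = 6
Dead lines: L4 through L6
Count: 3

3


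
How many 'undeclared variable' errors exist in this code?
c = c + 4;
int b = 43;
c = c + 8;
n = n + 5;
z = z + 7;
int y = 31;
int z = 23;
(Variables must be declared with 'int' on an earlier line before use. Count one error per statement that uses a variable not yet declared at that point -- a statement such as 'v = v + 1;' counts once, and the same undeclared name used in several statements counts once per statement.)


Scanning code line by line:
  Line 1: use 'c' -> ERROR (undeclared)
  Line 2: declare 'b' -> declared = ['b']
  Line 3: use 'c' -> ERROR (undeclared)
  Line 4: use 'n' -> ERROR (undeclared)
  Line 5: use 'z' -> ERROR (undeclared)
  Line 6: declare 'y' -> declared = ['b', 'y']
  Line 7: declare 'z' -> declared = ['b', 'y', 'z']
Total undeclared variable errors: 4

4


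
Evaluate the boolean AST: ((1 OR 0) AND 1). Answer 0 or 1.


Step 1: Evaluate inner node
  1 OR 0 = 1
Step 2: Evaluate root node
  1 AND 1 = 1

1


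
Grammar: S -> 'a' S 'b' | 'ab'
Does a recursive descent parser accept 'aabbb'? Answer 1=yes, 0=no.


Grammar accepts strings of the form a^n b^n (n >= 1)
Word: 'aabbb'
Counting: 2 a's and 3 b's
Check: 2 == 3? No
Mismatch: a-count != b-count
Rejected

0


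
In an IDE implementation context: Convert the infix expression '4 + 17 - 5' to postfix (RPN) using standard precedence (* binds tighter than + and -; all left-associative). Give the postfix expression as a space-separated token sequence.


Applying the shunting-yard algorithm:
  Operand 4 -> output
  Push '+' onto operator stack -> op-stack: [+]
  Operand 17 -> output
  See '-' (prec 1); top '+' (prec 1) >= it -> pop '+' to output
  Push '-' onto operator stack -> op-stack: [-]
  Operand 5 -> output
  End of input: pop '-' to output
Postfix result: 4 17 + 5 -

4 17 + 5 -


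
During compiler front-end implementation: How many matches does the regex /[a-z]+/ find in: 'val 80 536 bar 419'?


Pattern: /[a-z]+/ (identifiers)
Input: 'val 80 536 bar 419'
Scanning for matches:
  Match 1: 'val'
  Match 2: 'bar'
Total matches: 2

2


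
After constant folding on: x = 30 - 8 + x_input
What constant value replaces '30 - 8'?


Identifying constant sub-expression:
  Original: x = 30 - 8 + x_input
  30 and 8 are both compile-time constants
  Evaluating: 30 - 8 = 22
  After folding: x = 22 + x_input

22


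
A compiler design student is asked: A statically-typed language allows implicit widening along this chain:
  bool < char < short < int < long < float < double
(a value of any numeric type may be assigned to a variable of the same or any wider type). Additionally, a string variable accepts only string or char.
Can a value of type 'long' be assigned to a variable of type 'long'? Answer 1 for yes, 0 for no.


Target variable type: long
Source value type: long
Numeric ranks: long=4, long=4
Widening allowed iff rank(source) <= rank(target): 4 <= 4? Yes
Result: 1

1


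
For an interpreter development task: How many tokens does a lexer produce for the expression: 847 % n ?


Scanning '847 % n'
Token 1: '847' -> integer_literal
Token 2: '%' -> operator
Token 3: 'n' -> identifier
Total tokens: 3

3


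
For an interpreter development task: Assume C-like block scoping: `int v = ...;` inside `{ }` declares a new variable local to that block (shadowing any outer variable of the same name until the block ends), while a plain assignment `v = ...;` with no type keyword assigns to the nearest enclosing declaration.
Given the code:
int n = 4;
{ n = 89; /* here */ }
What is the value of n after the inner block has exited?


Analyzing scoping rules:
Outer scope: declares n = 4
Inner block: 'n = 89;' has no type keyword, so it is an assignment to the outer n (no shadowing)
The assignment changed the outer variable itself, so the new value persists after the block -> 89
Result: 89

89


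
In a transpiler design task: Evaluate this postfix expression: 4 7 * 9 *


Processing tokens left to right:
Push 4, Push 7
Pop 4 and 7, compute 4 * 7 = 28, push 28
Push 9
Pop 28 and 9, compute 28 * 9 = 252, push 252
Stack result: 252

252


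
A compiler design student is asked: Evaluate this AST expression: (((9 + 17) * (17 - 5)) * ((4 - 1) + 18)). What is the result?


Expression: (((9 + 17) * (17 - 5)) * ((4 - 1) + 18))
Evaluating step by step:
  9 + 17 = 26
  17 - 5 = 12
  26 * 12 = 312
  4 - 1 = 3
  3 + 18 = 21
  312 * 21 = 6552
Result: 6552

6552


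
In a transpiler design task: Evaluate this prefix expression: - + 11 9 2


Parsing prefix expression: - + 11 9 2
Step 1: Innermost operation '+ 11 9'
  11 + 9 = 20
Step 2: Outer operation '- [20] 2'
  20 - 2 = 18

18


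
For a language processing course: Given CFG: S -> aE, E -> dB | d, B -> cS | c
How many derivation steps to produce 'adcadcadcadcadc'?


Grammar: S -> aE, E -> dB | d, B -> cS | c
Deriving 'adcadcadcadcadc':
Step 1: S -> aE => aE
Step 2: E -> dB => adB
Step 3: B -> cS => adcS
Step 4: S -> aE => adcaE
Step 5: E -> dB => adcadB
Step 6: B -> cS => adcadcS
Step 7: S -> aE => adcadcaE
Step 8: E -> dB => adcadcadB
Step 9: B -> cS => adcadcadcS
Step 10: S -> aE => adcadcadcaE
Step 11: E -> dB => adcadcadcadB
Step 12: B -> cS => adcadcadcadcS
Step 13: S -> aE => adcadcadcadcaE
Step 14: E -> dB => adcadcadcadcadB
Step 15: B -> c => adcadcadcadcadc
Total derivation steps: 15

15


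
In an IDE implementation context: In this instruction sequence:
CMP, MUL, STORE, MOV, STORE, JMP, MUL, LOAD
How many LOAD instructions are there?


Scanning instruction sequence for LOAD:
  Position 1: CMP
  Position 2: MUL
  Position 3: STORE
  Position 4: MOV
  Position 5: STORE
  Position 6: JMP
  Position 7: MUL
  Position 8: LOAD <- MATCH
Matches at positions: [8]
Total LOAD count: 1

1


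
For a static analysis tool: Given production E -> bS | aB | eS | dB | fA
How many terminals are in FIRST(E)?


Production: E -> bS | aB | eS | dB | fA
Examining each alternative for leading terminals:
  E -> bS : first terminal = 'b'
  E -> aB : first terminal = 'a'
  E -> eS : first terminal = 'e'
  E -> dB : first terminal = 'd'
  E -> fA : first terminal = 'f'
FIRST(E) = {a, b, d, e, f}
Count: 5

5


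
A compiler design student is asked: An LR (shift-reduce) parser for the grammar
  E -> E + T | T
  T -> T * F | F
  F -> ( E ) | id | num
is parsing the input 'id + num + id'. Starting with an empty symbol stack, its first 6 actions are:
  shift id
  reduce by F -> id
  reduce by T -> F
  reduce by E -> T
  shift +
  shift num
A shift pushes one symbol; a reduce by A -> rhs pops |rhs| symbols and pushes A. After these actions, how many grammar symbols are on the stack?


Tracking the symbol stack through each action:
  Action 1: shift 'id' : push -> stack = [id] (size 1)
  Action 2: reduce by F -> id : pop 1, push F -> stack = [F] (size 1)
  Action 3: reduce by T -> F : pop 1, push T -> stack = [T] (size 1)
  Action 4: reduce by E -> T : pop 1, push E -> stack = [E] (size 1)
  Action 5: shift '+' : push -> stack = [E, +] (size 2)
  Action 6: shift 'num' : push -> stack = [E, +, num] (size 3)
Final stack size: 3

3


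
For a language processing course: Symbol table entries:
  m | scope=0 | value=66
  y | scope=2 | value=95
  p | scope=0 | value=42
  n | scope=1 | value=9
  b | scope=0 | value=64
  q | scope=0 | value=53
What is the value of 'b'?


Searching symbol table for 'b':
  m | scope=0 | value=66
  y | scope=2 | value=95
  p | scope=0 | value=42
  n | scope=1 | value=9
  b | scope=0 | value=64 <- MATCH
  q | scope=0 | value=53
Found 'b' at scope 0 with value 64

64


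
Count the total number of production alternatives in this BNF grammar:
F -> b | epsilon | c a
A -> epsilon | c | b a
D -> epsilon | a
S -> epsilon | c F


Counting alternatives per rule:
  F: 3 alternative(s)
  A: 3 alternative(s)
  D: 2 alternative(s)
  S: 2 alternative(s)
Sum: 3 + 3 + 2 + 2 = 10

10


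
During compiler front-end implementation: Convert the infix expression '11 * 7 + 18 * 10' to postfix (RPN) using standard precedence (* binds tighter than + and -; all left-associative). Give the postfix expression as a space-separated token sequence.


Applying the shunting-yard algorithm:
  Operand 11 -> output
  Push '*' onto operator stack -> op-stack: [*]
  Operand 7 -> output
  See '+' (prec 1); top '*' (prec 2) >= it -> pop '*' to output
  Push '+' onto operator stack -> op-stack: [+]
  Operand 18 -> output
  Push '*' onto operator stack -> op-stack: [+, *]
  Operand 10 -> output
  End of input: pop '*' to output
  End of input: pop '+' to output
Postfix result: 11 7 * 18 10 * +

11 7 * 18 10 * +


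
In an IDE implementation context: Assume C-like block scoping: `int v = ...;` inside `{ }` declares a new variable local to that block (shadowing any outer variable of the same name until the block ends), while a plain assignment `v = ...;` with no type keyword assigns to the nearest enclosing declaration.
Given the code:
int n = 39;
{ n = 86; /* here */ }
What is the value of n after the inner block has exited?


Analyzing scoping rules:
Outer scope: declares n = 39
Inner block: 'n = 86;' has no type keyword, so it is an assignment to the outer n (no shadowing)
The assignment changed the outer variable itself, so the new value persists after the block -> 86
Result: 86

86


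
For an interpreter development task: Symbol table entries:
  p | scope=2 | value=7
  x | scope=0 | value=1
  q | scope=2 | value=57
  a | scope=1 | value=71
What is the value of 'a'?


Searching symbol table for 'a':
  p | scope=2 | value=7
  x | scope=0 | value=1
  q | scope=2 | value=57
  a | scope=1 | value=71 <- MATCH
Found 'a' at scope 1 with value 71

71


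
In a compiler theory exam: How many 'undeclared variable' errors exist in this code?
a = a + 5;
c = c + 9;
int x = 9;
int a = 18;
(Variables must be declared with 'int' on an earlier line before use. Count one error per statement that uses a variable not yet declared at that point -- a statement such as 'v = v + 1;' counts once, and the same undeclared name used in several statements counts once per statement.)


Scanning code line by line:
  Line 1: use 'a' -> ERROR (undeclared)
  Line 2: use 'c' -> ERROR (undeclared)
  Line 3: declare 'x' -> declared = ['x']
  Line 4: declare 'a' -> declared = ['a', 'x']
Total undeclared variable errors: 2

2


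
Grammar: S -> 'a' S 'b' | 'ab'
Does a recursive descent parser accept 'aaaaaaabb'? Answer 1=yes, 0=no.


Grammar accepts strings of the form a^n b^n (n >= 1)
Word: 'aaaaaaabb'
Counting: 7 a's and 2 b's
Check: 7 == 2? No
Mismatch: a-count != b-count
Rejected

0


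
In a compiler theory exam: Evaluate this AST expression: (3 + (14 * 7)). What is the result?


Expression: (3 + (14 * 7))
Evaluating step by step:
  14 * 7 = 98
  3 + 98 = 101
Result: 101

101


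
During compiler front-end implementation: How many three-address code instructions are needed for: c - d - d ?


Expression: c - d - d
Generating three-address code (respecting * over +/- precedence):
  Instruction 1: t1 = c - d
  Instruction 2: t2 = t1 - d
Total instructions: 2

2


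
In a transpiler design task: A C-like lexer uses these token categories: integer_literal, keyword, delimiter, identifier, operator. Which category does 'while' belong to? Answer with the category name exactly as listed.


Token: 'while'
Checking categories:
  identifier: no
  integer_literal: no
  operator: no
  keyword: YES
  delimiter: no
Category: keyword

keyword


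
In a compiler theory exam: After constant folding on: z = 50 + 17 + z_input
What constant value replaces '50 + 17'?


Identifying constant sub-expression:
  Original: z = 50 + 17 + z_input
  50 and 17 are both compile-time constants
  Evaluating: 50 + 17 = 67
  After folding: z = 67 + z_input

67


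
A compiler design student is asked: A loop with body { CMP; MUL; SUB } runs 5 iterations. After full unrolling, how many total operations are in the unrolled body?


Loop body operations: CMP, MUL, SUB (3 ops per iteration)
Unrolling 5 iterations:
  Iteration 1: CMP, MUL, SUB (3 ops)
  Iteration 2: CMP, MUL, SUB (3 ops)
  Iteration 3: CMP, MUL, SUB (3 ops)
  Iteration 4: CMP, MUL, SUB (3 ops)
  Iteration 5: CMP, MUL, SUB (3 ops)
Total: 5 iterations * 3 ops/iter = 15 operations

15


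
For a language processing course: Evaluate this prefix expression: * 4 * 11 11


Parsing prefix expression: * 4 * 11 11
Step 1: Innermost operation '* 11 11'
  11 * 11 = 121
Step 2: Outer operation '* 4 [121]'
  4 * 121 = 484

484


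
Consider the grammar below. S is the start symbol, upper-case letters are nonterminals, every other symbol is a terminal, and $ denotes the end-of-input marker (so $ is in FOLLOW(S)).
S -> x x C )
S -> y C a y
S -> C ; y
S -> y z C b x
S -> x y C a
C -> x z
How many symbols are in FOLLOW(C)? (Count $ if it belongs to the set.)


S is the start symbol and does not occur in any rule body, so FOLLOW(S) = {$}.
Examining every occurrence of C in a rule body:
  S -> x x C ) : C is followed by terminal ')' -> add ')'
  S -> y C a y : C is followed by terminal 'a' -> add 'a'
  S -> C ; y : C is followed by terminal ';' -> add ';'
  S -> y z C b x : C is followed by terminal 'b' -> add 'b'
  S -> x y C a : C is followed by terminal 'a' -> add 'a' (already in the set)
  C -> x z : C does not occur in the body -> contributes nothing
FOLLOW(C) = {), ;, a, b}
Count: 4

4


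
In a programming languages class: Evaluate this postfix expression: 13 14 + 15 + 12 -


Processing tokens left to right:
Push 13, Push 14
Pop 13 and 14, compute 13 + 14 = 27, push 27
Push 15
Pop 27 and 15, compute 27 + 15 = 42, push 42
Push 12
Pop 42 and 12, compute 42 - 12 = 30, push 30
Stack result: 30

30


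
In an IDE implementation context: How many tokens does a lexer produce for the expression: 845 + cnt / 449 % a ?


Scanning '845 + cnt / 449 % a'
Token 1: '845' -> integer_literal
Token 2: '+' -> operator
Token 3: 'cnt' -> identifier
Token 4: '/' -> operator
Token 5: '449' -> integer_literal
Token 6: '%' -> operator
Token 7: 'a' -> identifier
Total tokens: 7

7


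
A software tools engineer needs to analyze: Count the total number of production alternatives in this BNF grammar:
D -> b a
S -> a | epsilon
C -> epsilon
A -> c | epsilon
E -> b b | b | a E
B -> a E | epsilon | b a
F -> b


Counting alternatives per rule:
  D: 1 alternative(s)
  S: 2 alternative(s)
  C: 1 alternative(s)
  A: 2 alternative(s)
  E: 3 alternative(s)
  B: 3 alternative(s)
  F: 1 alternative(s)
Sum: 1 + 2 + 1 + 2 + 3 + 3 + 1 = 13

13


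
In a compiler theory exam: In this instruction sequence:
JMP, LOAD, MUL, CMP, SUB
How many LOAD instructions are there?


Scanning instruction sequence for LOAD:
  Position 1: JMP
  Position 2: LOAD <- MATCH
  Position 3: MUL
  Position 4: CMP
  Position 5: SUB
Matches at positions: [2]
Total LOAD count: 1

1
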